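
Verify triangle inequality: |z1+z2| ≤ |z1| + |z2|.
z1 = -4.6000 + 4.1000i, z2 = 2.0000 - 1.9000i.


|z1| = sqrt((-4.6)^2 + 4.1^2) = sqrt(37.97) = 6.1620
|z2| = sqrt(2^2 + (-1.9)^2) = sqrt(7.61) = 2.7586
z1+z2 = -2.6000 + 2.2000i
|z1+z2| = sqrt(11.6) = 3.4059
|z1|+|z2| = 6.1620 + 2.7586 = 8.9206

|z1+z2| = 3.4059 ≤ |z1|+|z2| = 8.9206 (verified)


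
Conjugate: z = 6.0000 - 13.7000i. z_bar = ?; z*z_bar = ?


z_bar = 6.0000 + 13.7000i
z*z_bar = 6^2 + (-13.7)^2 = 36 + 187.69 = 223.69

z_bar = 6.0000 + 13.7000i, z*z_bar = 223.69


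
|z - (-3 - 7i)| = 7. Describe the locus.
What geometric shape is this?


|z - z0| = r is a circle with center z0 and radius r.
Center = (-3, -7), radius = 7

Circle with center (-3, -7) and radius 7


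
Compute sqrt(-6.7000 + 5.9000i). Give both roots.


|z| = sqrt(44.89+34.81) = 8.9275
sqrt((|z|+a)/2) = sqrt((8.9275+(-6.7))/2) = sqrt(1.1137) = 1.0553
sqrt((|z|-a)/2) = sqrt((8.9275-(-6.7))/2) = sqrt(7.8137) = 2.7953

±(1.0553 + 2.7953i) i.e. 1.0553 + 2.7953i and -1.0553 - 2.7953i


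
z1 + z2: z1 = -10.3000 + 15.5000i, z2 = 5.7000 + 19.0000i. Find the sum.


Real: -10.3 + 5.7 = -4.6
Imag: 15.5 + 19 = 34.5

-4.6000 + 34.5000i


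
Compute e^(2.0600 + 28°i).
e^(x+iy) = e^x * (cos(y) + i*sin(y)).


e^2.0600 = 7.8460
cos(28°) = 0.88295
sin(28°) = 0.46947
Real = 7.8460*0.88295 = 6.9276
Imag = 7.8460*0.46947 = 3.6835

6.9276 + 3.6835i


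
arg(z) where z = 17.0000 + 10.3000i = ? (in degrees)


Re = 17, Im = 10.3
arg = atan2(10.3, 17) = 31.2109 degrees

arg(z) = 31.2109 degrees


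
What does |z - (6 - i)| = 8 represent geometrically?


|z - z0| = r is a circle with center z0 and radius r.
Center = (6, -1), radius = 8

Circle with center (6, -1) and radius 8


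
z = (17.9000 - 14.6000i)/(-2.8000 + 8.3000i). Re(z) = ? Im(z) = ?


Multiply by conjugate: (17.9000 - 14.6000i)(-2.8000 - 8.3000i) / ((-2.8)^2 + 8.3^2)
Numerator real = 17.9*(-2.8) - (14.6)*8.3 = -171.3
Numerator imag = -14.6*(-2.8) - 17.9*8.3 = -107.69
Denominator = 76.73
Re(z) = -171.3/76.73 = -2.2325
Im(z) = -107.69/76.73 = -1.4035

Re(z) = -2.2325, Im(z) = -1.4035


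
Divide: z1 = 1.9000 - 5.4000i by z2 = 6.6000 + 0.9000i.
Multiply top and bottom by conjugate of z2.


Conjugate of z2 = 6.6000 - 0.9000i
Numerator: (1.9000 - 5.4000i)(6.6000 - 0.9000i) = 7.6800 - 37.3500i
Denominator: 6.6^2 + 0.9^2 = 44.37
Result = (7.6800 - 37.3500i)/44.37

0.1731 - 0.8418i


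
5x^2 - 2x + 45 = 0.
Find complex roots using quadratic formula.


disc = (-2)^2 - 4*5*45 = 4 - 900 = -896
sqrt(|disc|) = sqrt(896) = 29.9333
Real part = 2/(2*5) = 0.2000
Imag part = 29.9333/(2*5) = 2.9933

0.2000 ± 2.9933i


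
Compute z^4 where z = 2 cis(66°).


r^4 = 2^4 = 16
n*theta = 4*66° = 264° = 264° (mod 360)
a = 16*cos(264°) = -1.6725
b = 16*sin(264°) = -15.9124

16 cis(264°) = -1.6725 - 15.9124i


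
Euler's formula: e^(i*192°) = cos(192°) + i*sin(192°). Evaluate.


cos(192°) = -0.9781
sin(192°) = -0.2079

e^(i*192°) = -0.9781 - 0.2079i


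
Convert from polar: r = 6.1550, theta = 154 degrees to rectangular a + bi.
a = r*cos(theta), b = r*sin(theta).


a = 6.1550*cos(154°) = 6.1550*(-0.8988) = -5.5321
b = 6.1550*sin(154°) = 6.1550*0.43837 = 2.6982

-5.5321 + 2.6982i


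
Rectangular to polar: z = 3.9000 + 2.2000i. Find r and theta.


r = sqrt(15.21+4.84) = sqrt(20.05) = 4.4777
theta = atan2(2.2, 3.9) = 29.4275 degrees

r = 4.4777, theta = 29.4275 degrees


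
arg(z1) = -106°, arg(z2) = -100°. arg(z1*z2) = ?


arg(z1*z2) = -106° - 100° = -206°
Normalized to (-180°, 180°]: 154°

154°


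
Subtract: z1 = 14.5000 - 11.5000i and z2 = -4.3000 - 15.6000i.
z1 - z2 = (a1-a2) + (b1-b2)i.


Real: 14.5 + 4.3 = 18.8
Imag: -11.5 + 15.6 = 4.1

18.8000 + 4.1000i


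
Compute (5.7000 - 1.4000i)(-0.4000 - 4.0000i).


Real = 5.7*(-0.4) - (-1.4)*(-4) = -2.28 - 5.6 = -7.88
Imag = 5.7*(-4) - (0.4)*(-1.4) = -22.8 + 0.56 = -22.24

-7.8800 - 22.2400i


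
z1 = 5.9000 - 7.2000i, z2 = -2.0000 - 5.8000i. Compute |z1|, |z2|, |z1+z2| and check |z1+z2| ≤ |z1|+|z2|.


|z1| = sqrt(5.9^2 + (-7.2)^2) = sqrt(86.65) = 9.3086
|z2| = sqrt((-2)^2 + (-5.8)^2) = sqrt(37.64) = 6.1351
z1+z2 = 3.9000 - 13.0000i
|z1+z2| = sqrt(184.21) = 13.5724
|z1|+|z2| = 9.3086 + 6.1351 = 15.4437

|z1+z2| = 13.5724 ≤ |z1|+|z2| = 15.4437 (verified)


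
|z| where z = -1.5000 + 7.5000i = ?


|z| = sqrt((-1.5)^2 + 7.5^2) = sqrt(2.25 + 56.25) = sqrt(58.5) = 7.6485

|z| = 7.6485


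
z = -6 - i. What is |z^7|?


|z| = sqrt(36+1) = sqrt(37) = 6.0828
|z^7| = |z|^7 = (sqrt(37))^7 = 37^3 * sqrt(37) = 50653*sqrt(37)

|z^7| = 50653*sqrt(37) ≈ 308110.1704


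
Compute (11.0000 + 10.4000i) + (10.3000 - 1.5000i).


Real: 11 + 10.3 = 21.3
Imag: 10.4 - 1.5 = 8.9

21.3000 + 8.9000i


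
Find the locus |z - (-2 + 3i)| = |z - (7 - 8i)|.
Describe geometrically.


Equal distances means the locus is the perpendicular bisector of z1 and z2.
Midpoint = ((-2+7)/2, (3+(-8))/2) = (2.5000, -2.5000)

Perpendicular bisector through (2.5000, -2.5000)


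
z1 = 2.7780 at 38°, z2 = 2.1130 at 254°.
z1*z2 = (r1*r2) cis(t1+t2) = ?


r = 2.7780 * 2.1130 = 5.8699
theta = 38° + 254° = 292° = 292° (mod 360)

5.8699 cis(292°)


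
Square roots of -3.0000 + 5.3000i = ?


|z| = sqrt(9+28.09) = 6.0902
sqrt((|z|+a)/2) = sqrt((6.0902+(-3))/2) = sqrt(1.5451) = 1.2430
sqrt((|z|-a)/2) = sqrt((6.0902-(-3))/2) = sqrt(4.5451) = 2.1319

±(1.2430 + 2.1319i) i.e. 1.2430 + 2.1319i and -1.2430 - 2.1319i


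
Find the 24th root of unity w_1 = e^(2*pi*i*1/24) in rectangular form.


Angle = 360*1/24 = 15°
a = cos(15°) = 0.9659
b = sin(15°) = 0.2588

0.9659 + 0.2588i


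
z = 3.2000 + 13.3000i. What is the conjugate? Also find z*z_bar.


z_bar = 3.2000 - 13.3000i
z*z_bar = 3.2^2 + 13.3^2 = 10.24 + 176.89 = 187.13

z_bar = 3.2000 - 13.3000i, z*z_bar = 187.13


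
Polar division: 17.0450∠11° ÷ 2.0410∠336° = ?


r = 17.0450 / 2.0410 = 8.3513
theta = 11° - 336° = -325° = 35° (mod 360)

8.3513 cis(35°)


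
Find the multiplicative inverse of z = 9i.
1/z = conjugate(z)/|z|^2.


|z|^2 = 0+81 = 81
1/z = (0 - 9i)/81

1/z = 0 - 0.1111i


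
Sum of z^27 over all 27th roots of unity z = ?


The roots are w_k = w^k with w = e^(2*pi*i/27), and (w^k)^27 = (w^27)^k.
So S = 1 + u + u^2 + ... + u^(26) with u = w^27.
27 = 1*27 + 0, so 27 is a multiple of 27 and u = (w^27)^1 = 1.
Every one of the 27 terms equals 1: S = 27

S = 27


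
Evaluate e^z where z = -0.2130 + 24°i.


e^-0.2130 = 0.8082
cos(24°) = 0.9135
sin(24°) = 0.4067
Real = 0.8082*0.9135 = 0.7383
Imag = 0.8082*0.4067 = 0.3287

0.7383 + 0.3287i


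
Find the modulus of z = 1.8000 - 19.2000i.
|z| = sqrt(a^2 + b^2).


|z| = sqrt(1.8^2 + (-19.2)^2) = sqrt(3.24 + 368.64) = sqrt(371.88) = 19.2842

|z| = 19.2842


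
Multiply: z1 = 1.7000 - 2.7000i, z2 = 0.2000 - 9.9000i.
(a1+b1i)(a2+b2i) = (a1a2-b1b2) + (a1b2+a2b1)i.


Real = 1.7*0.2 - (-2.7)*(-9.9) = 0.34 - 26.73 = -26.39
Imag = 1.7*(-9.9) + 0.2*(-2.7) = -16.83 - (0.54) = -17.37

-26.3900 - 17.3700i


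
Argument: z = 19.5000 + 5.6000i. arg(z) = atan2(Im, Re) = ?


Re = 19.5, Im = 5.6
arg = atan2(5.6, 19.5) = 16.0230 degrees

arg(z) = 16.0230 degrees


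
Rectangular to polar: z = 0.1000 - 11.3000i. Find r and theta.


r = sqrt(0.01+127.69) = sqrt(127.7) = 11.3004
theta = atan2(-11.3, 0.1) = -89.4930 degrees

r = 11.3004, theta = -89.4930 degrees


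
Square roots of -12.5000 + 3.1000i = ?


|z| = sqrt(156.25+9.61) = 12.8787
sqrt((|z|+a)/2) = sqrt((12.8787+(-12.5))/2) = sqrt(0.1893) = 0.4351
sqrt((|z|-a)/2) = sqrt((12.8787-(-12.5))/2) = sqrt(12.6893) = 3.5622

±(0.4351 + 3.5622i) i.e. 0.4351 + 3.5622i and -0.4351 - 3.5622i


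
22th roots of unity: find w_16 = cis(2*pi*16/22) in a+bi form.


Angle = 360*16/22 = 261.8182°
a = cos(261.8182°) = -0.1423
b = sin(261.8182°) = -0.9898

-0.1423 - 0.9898i


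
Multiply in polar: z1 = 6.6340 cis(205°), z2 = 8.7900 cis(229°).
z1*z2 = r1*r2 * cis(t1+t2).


r = 6.6340 * 8.7900 = 58.3129
theta = 205° + 229° = 434° = 74° (mod 360)

58.3129 cis(74°)


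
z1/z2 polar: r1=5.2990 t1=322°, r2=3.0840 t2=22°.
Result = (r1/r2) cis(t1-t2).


r = 5.2990 / 3.0840 = 1.7182
theta = 322° - 22° = 300° = 300° (mod 360)

1.7182 cis(300°)


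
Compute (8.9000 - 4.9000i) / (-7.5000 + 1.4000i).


Conjugate of z2 = -7.5000 - 1.4000i
Numerator: (8.9000 - 4.9000i)(-7.5000 - 1.4000i) = -73.6100 + 24.2900i
Denominator: (-7.5)^2 + 1.4^2 = 58.21
Result = (-73.6100 + 24.2900i)/58.21

-1.2646 + 0.4173i


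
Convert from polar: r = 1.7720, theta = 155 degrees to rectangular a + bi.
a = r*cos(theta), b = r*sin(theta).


a = 1.7720*cos(155°) = 1.7720*(-0.9063) = -1.6060
b = 1.7720*sin(155°) = 1.7720*0.42262 = 0.7489

-1.6060 + 0.7489i


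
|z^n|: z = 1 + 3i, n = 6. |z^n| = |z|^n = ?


|z| = sqrt(1+9) = sqrt(10) = 3.1623
|z^6| = |z|^6 = (sqrt(10))^6 = 10^3 = 1000

|z^6| = 1000


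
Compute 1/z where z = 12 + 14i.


|z|^2 = 144+196 = 340
1/z = (12 - 14i)/340

1/z = 0.0353 - 0.0412i


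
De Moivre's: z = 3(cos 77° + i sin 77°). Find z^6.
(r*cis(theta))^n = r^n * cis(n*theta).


r^6 = 3^6 = 729
n*theta = 6*77° = 462° = 102° (mod 360)
a = 729*cos(102°) = -151.5676
b = 729*sin(102°) = 713.0696

729 cis(102°) = -151.5676 + 713.0696i


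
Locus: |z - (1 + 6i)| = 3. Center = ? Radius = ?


|z - z0| = r is a circle with center z0 and radius r.
Center = (1, 6), radius = 3

Circle with center (1, 6) and radius 3


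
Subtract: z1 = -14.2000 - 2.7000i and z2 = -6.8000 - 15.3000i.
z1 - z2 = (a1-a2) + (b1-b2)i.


Real: -14.2 + 6.8 = -7.4
Imag: -2.7 + 15.3 = 12.6

-7.4000 + 12.6000i


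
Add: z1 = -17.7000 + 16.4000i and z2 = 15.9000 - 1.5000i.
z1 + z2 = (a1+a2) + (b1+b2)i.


Real: -17.7 + 15.9 = -1.8
Imag: 16.4 - 1.5 = 14.9

-1.8000 + 14.9000i


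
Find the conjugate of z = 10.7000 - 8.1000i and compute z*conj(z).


z_bar = 10.7000 + 8.1000i
z*z_bar = 10.7^2 + (-8.1)^2 = 114.49 + 65.61 = 180.1

z_bar = 10.7000 + 8.1000i, z*z_bar = 180.1


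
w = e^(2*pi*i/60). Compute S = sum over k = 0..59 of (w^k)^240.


The roots are w_k = w^k with w = e^(2*pi*i/60), and (w^k)^240 = (w^240)^k.
So S = 1 + u + u^2 + ... + u^(59) with u = w^240.
240 = 4*60 + 0, so 240 is a multiple of 60 and u = (w^60)^4 = 1.
Every one of the 60 terms equals 1: S = 60

S = 60


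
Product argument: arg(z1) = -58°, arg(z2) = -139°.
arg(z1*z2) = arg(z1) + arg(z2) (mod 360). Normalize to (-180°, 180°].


arg(z1*z2) = -58° - 139° = -197°
Normalized to (-180°, 180°]: 163°

163°


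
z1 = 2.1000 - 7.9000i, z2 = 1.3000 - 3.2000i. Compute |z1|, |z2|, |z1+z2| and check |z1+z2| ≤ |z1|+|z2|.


|z1| = sqrt(2.1^2 + (-7.9)^2) = sqrt(66.82) = 8.1744
|z2| = sqrt(1.3^2 + (-3.2)^2) = sqrt(11.93) = 3.4540
z1+z2 = 3.4000 - 11.1000i
|z1+z2| = sqrt(134.77) = 11.6090
|z1|+|z2| = 8.1744 + 3.4540 = 11.6284

|z1+z2| = 11.6090 ≤ |z1|+|z2| = 11.6284 (verified)


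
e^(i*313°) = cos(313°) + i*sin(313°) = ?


cos(313°) = 0.6820
sin(313°) = -0.7314

e^(i*313°) = 0.6820 - 0.7314i


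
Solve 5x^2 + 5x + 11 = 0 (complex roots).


disc = 5^2 - 4*5*11 = 25 - 220 = -195
sqrt(|disc|) = sqrt(195) = 13.9642
Real part = -5/(2*5) = -0.5000
Imag part = 13.9642/(2*5) = 1.3964

-0.5000 ± 1.3964i


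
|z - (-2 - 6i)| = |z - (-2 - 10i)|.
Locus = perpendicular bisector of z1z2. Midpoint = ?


Equal distances means the locus is the perpendicular bisector of z1 and z2.
Midpoint = ((-2+(-2))/2, (-6+(-10))/2) = (-2.0000, -8.0000)

Perpendicular bisector through (-2.0000, -8.0000)


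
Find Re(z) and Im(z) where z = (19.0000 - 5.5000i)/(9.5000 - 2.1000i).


Multiply by conjugate: (19.0000 - 5.5000i)(9.5000 + 2.1000i) / (9.5^2 + (-2.1)^2)
Numerator real = 19*9.5 - (5.5)*(-2.1) = 192.05
Numerator imag = -5.5*9.5 - 19*(-2.1) = -12.35
Denominator = 94.66
Re(z) = 192.05/94.66 = 2.0288
Im(z) = -12.35/94.66 = -0.1305

Re(z) = 2.0288, Im(z) = -0.1305


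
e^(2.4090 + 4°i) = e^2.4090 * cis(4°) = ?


e^2.4090 = 11.1228
cos(4°) = 0.99756
sin(4°) = 0.06976
Real = 11.1228*0.99756 = 11.0957
Imag = 11.1228*0.06976 = 0.7759

11.0957 + 0.7759i


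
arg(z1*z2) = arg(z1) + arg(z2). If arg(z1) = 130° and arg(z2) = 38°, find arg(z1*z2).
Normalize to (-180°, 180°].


arg(z1*z2) = 130° + 38° = 168°
Normalized to (-180°, 180°]: 168°

168°


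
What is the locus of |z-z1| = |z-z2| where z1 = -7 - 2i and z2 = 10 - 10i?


Equal distances means the locus is the perpendicular bisector of z1 and z2.
Midpoint = ((-7+10)/2, (-2+(-10))/2) = (1.5000, -6.0000)

Perpendicular bisector through (1.5000, -6.0000)


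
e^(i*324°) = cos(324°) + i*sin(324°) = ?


cos(324°) = 0.8090
sin(324°) = -0.5878

e^(i*324°) = 0.8090 - 0.5878i


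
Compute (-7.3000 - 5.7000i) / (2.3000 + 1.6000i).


Conjugate of z2 = 2.3000 - 1.6000i
Numerator: (-7.3000 - 5.7000i)(2.3000 - 1.6000i) = -25.9100 - 1.4300i
Denominator: 2.3^2 + 1.6^2 = 7.85
Result = (-25.9100 - 1.4300i)/7.85

-3.3006 - 0.1822i


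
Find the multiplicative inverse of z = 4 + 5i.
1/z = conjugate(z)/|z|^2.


|z|^2 = 16+25 = 41
1/z = (4 - 5i)/41

1/z = 0.0976 - 0.1220i


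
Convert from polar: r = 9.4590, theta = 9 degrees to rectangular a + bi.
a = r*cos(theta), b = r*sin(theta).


a = 9.4590*cos(9°) = 9.4590*0.987688 = 9.3425
b = 9.4590*sin(9°) = 9.4590*0.15643 = 1.4797

9.3425 + 1.4797i


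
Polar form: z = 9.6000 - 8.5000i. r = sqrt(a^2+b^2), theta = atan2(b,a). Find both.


r = sqrt(92.16+72.25) = sqrt(164.41) = 12.8222
theta = atan2(-8.5, 9.6) = -41.5222 degrees

r = 12.8222, theta = -41.5222 degrees


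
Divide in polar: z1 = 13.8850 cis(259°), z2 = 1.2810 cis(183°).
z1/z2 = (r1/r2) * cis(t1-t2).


r = 13.8850 / 1.2810 = 10.8392
theta = 259° - 183° = 76° = 76° (mod 360)

10.8392 cis(76°)


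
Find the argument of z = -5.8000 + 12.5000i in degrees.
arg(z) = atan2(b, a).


Re = -5.8, Im = 12.5
arg = atan2(12.5, -5.8) = 114.8913 degrees

arg(z) = 114.8913 degrees


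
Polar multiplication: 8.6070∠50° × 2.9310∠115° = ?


r = 8.6070 * 2.9310 = 25.2271
theta = 50° + 115° = 165° = 165° (mod 360)

25.2271 cis(165°)


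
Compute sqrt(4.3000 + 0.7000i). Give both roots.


|z| = sqrt(18.49+0.49) = 4.3566
sqrt((|z|+a)/2) = sqrt((4.3566+4.3)/2) = sqrt(4.3283) = 2.0805
sqrt((|z|-a)/2) = sqrt((4.3566-4.3)/2) = sqrt(0.0283) = 0.1682

±(2.0805 + 0.1682i) i.e. 2.0805 + 0.1682i and -2.0805 - 0.1682i


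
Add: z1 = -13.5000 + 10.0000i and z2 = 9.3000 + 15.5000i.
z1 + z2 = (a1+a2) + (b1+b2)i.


Real: -13.5 + 9.3 = -4.2
Imag: 10 + 15.5 = 25.5

-4.2000 + 25.5000i


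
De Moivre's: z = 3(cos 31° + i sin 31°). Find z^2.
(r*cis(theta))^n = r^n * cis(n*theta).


r^2 = 3^2 = 9
n*theta = 2*31° = 62° = 62° (mod 360)
a = 9*cos(62°) = 4.2252
b = 9*sin(62°) = 7.9465

9 cis(62°) = 4.2252 + 7.9465i


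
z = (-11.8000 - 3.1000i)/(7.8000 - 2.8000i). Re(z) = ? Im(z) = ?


Multiply by conjugate: (-11.8000 - 3.1000i)(7.8000 + 2.8000i) / (7.8^2 + (-2.8)^2)
Numerator real = -11.8*7.8 - (3.1)*(-2.8) = -83.36
Numerator imag = -3.1*7.8 - (-11.8)*(-2.8) = -57.22
Denominator = 68.68
Re(z) = -83.36/68.68 = -1.2137
Im(z) = -57.22/68.68 = -0.8331

Re(z) = -1.2137, Im(z) = -0.8331


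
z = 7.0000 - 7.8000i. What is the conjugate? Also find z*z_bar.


z_bar = 7.0000 + 7.8000i
z*z_bar = 7^2 + (-7.8)^2 = 49 + 60.84 = 109.84

z_bar = 7.0000 + 7.8000i, z*z_bar = 109.84


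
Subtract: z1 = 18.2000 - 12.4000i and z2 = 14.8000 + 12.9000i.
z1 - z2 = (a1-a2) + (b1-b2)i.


Real: 18.2 - 14.8 = 3.4
Imag: -12.4 - 12.9 = -25.3

3.4000 - 25.3000i


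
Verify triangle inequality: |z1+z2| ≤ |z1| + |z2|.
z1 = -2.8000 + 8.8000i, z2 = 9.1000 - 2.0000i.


|z1| = sqrt((-2.8)^2 + 8.8^2) = sqrt(85.28) = 9.2347
|z2| = sqrt(9.1^2 + (-2)^2) = sqrt(86.81) = 9.3172
z1+z2 = 6.3000 + 6.8000i
|z1+z2| = sqrt(85.93) = 9.2698
|z1|+|z2| = 9.2347 + 9.3172 = 18.5519

|z1+z2| = 9.2698 ≤ |z1|+|z2| = 18.5519 (verified)


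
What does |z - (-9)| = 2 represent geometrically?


|z - z0| = r is a circle with center z0 and radius r.
Center = (-9, 0), radius = 2

Circle with center (-9, 0) and radius 2


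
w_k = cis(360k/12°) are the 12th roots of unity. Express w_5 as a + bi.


Angle = 360*5/12 = 150°
a = cos(150°) = -0.8660
b = sin(150°) = 0.5000

-0.8660 + 0.5000i


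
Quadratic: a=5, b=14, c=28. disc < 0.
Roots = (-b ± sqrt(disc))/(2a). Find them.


disc = 14^2 - 4*5*28 = 196 - 560 = -364
sqrt(|disc|) = sqrt(364) = 19.0788
Real part = -14/(2*5) = -1.4000
Imag part = 19.0788/(2*5) = 1.9079

-1.4000 ± 1.9079i


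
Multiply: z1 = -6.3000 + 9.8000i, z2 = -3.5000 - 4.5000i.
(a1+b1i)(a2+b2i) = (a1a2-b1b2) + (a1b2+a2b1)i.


Real = -6.3*(-3.5) - 9.8*(-4.5) = 22.05 - (-44.1) = 66.15
Imag = -6.3*(-4.5) - (3.5)*9.8 = 28.35 - (34.3) = -5.95

66.1500 - 5.9500i


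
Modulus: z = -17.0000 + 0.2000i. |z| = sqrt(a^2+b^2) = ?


|z| = sqrt((-17)^2 + 0.2^2) = sqrt(289 + 0.04) = sqrt(289.04) = 17.0012

|z| = 17.0012


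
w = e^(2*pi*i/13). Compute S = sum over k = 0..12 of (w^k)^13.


The roots are w_k = w^k with w = e^(2*pi*i/13), and (w^k)^13 = (w^13)^k.
So S = 1 + u + u^2 + ... + u^(12) with u = w^13.
13 = 1*13 + 0, so 13 is a multiple of 13 and u = (w^13)^1 = 1.
Every one of the 13 terms equals 1: S = 13

S = 13


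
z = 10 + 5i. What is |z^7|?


|z| = sqrt(100+25) = sqrt(125) = 11.1803
|z^7| = |z|^7 = (sqrt(125))^7 = 125^3 * sqrt(125) = 1953125*sqrt(125)

|z^7| = 1953125*sqrt(125) ≈ 21836601.3428


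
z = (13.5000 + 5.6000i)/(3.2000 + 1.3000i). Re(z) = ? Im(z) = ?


Multiply by conjugate: (13.5000 + 5.6000i)(3.2000 - 1.3000i) / (3.2^2 + 1.3^2)
Numerator real = 13.5*3.2 + 5.6*1.3 = 50.48
Numerator imag = 5.6*3.2 - 13.5*1.3 = 0.37
Denominator = 11.93
Re(z) = 50.48/11.93 = 4.2313
Im(z) = 0.37/11.93 = 0.0310

Re(z) = 4.2313, Im(z) = 0.0310


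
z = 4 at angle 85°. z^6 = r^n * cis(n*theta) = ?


r^6 = 4^6 = 4096
n*theta = 6*85° = 510° = 150° (mod 360)
a = 4096*cos(150°) = -3547.2401
b = 4096*sin(150°) = 2048.0000

4096 cis(150°) = -3547.2401 + 2048.0000i


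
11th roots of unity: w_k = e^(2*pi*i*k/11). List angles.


The 11th roots of unity are cis(360k/11°) for k=0..10
Angle step = 360/11 = 32.7273°
Primitive root: cis(32.7273°)
Primitive root = 0.8413 + 0.5406i

11 roots at angles: 0°, 32.7273°, 65.4545°, 98.1818°, 130.9091°, 163.6364°, 196.3636°, 229.0909°, 261.8182°, 294.5455°, 327.2727°


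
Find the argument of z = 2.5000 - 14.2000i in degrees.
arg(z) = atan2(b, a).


Re = 2.5, Im = -14.2
arg = atan2(-14.2, 2.5) = -80.0150 degrees

arg(z) = -80.0150 degrees


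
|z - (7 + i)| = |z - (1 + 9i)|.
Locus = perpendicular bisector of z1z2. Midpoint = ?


Equal distances means the locus is the perpendicular bisector of z1 and z2.
Midpoint = ((7+1)/2, (1+9)/2) = (4.0000, 5.0000)

Perpendicular bisector through (4.0000, 5.0000)


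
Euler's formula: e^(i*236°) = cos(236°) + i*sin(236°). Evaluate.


cos(236°) = -0.5592
sin(236°) = -0.8290

e^(i*236°) = -0.5592 - 0.8290i


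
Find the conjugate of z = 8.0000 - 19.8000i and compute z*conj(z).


z_bar = 8.0000 + 19.8000i
z*z_bar = 8^2 + (-19.8)^2 = 64 + 392.04 = 456.04

z_bar = 8.0000 + 19.8000i, z*z_bar = 456.04


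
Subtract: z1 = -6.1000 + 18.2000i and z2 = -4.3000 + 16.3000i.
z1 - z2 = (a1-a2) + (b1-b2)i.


Real: -6.1 + 4.3 = -1.8
Imag: 18.2 - 16.3 = 1.9

-1.8000 + 1.9000i


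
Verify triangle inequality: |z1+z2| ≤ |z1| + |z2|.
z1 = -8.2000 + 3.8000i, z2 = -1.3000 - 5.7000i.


|z1| = sqrt((-8.2)^2 + 3.8^2) = sqrt(81.68) = 9.0377
|z2| = sqrt((-1.3)^2 + (-5.7)^2) = sqrt(34.18) = 5.8464
z1+z2 = -9.5000 - 1.9000i
|z1+z2| = sqrt(93.86) = 9.6881
|z1|+|z2| = 9.0377 + 5.8464 = 14.8841

|z1+z2| = 9.6881 ≤ |z1|+|z2| = 14.8841 (verified)


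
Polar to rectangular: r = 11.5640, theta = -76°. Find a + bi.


a = 11.5640*cos(-76°) = 11.5640*0.24192 = 2.7976
b = 11.5640*sin(-76°) = 11.5640*(-0.9703) = -11.2205

2.7976 - 11.2205i


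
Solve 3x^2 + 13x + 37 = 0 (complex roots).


disc = 13^2 - 4*3*37 = 169 - 444 = -275
sqrt(|disc|) = sqrt(275) = 16.5831
Real part = -13/(2*3) = -2.1667
Imag part = 16.5831/(2*3) = 2.7639

-2.1667 ± 2.7639i


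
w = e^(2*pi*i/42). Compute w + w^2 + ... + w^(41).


With w = e^(2*pi*i/42), all 42 of the 42th roots of unity w^0 = 1, w, ..., w^(41) sum to 0: 1 + w + ... + w^(41) = (1 - w^42)/(1 - w) = 0 since w^42 = 1, w ≠ 1.
Removing the root 1: w + w^2 + ... + w^(41) = 0 - 1 = -1

Sum = -1


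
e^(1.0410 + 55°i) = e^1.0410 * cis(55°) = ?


e^1.0410 = 2.83205
cos(55°) = 0.57358
sin(55°) = 0.81915
Real = 2.83205*0.57358 = 1.6244
Imag = 2.83205*0.81915 = 2.3199

1.6244 + 2.3199i


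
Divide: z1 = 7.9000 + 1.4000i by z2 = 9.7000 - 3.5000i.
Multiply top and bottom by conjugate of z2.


Conjugate of z2 = 9.7000 + 3.5000i
Numerator: (7.9000 + 1.4000i)(9.7000 + 3.5000i) = 71.7300 + 41.2300i
Denominator: 9.7^2 + (-3.5)^2 = 106.34
Result = (71.7300 + 41.2300i)/106.34

0.6745 + 0.3877i


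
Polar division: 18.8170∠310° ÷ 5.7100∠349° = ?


r = 18.8170 / 5.7100 = 3.2954
theta = 310° - 349° = -39° = 321° (mod 360)

3.2954 cis(321°)


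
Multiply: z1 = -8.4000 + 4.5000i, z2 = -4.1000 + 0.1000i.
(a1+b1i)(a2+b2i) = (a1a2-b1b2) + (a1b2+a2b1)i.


Real = -8.4*(-4.1) - 4.5*0.1 = 34.44 - 0.45 = 33.99
Imag = -8.4*0.1 - (4.1)*4.5 = -0.84 - (18.45) = -19.29

33.9900 - 19.2900i


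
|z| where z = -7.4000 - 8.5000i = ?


|z| = sqrt((-7.4)^2 + (-8.5)^2) = sqrt(54.76 + 72.25) = sqrt(127.01) = 11.2699

|z| = 11.2699


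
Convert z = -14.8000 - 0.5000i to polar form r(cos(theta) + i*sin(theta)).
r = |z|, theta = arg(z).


r = sqrt(219.04+0.25) = sqrt(219.29) = 14.8084
theta = atan2(-0.5, -14.8) = -178.0651 degrees

r = 14.8084, theta = -178.0651 degrees


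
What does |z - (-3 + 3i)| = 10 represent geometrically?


|z - z0| = r is a circle with center z0 and radius r.
Center = (-3, 3), radius = 10

Circle with center (-3, 3) and radius 10


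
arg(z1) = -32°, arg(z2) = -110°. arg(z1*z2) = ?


arg(z1*z2) = -32° - 110° = -142°
Normalized to (-180°, 180°]: -142°

-142°


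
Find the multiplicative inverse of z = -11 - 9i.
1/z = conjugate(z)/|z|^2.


|z|^2 = 121+81 = 202
1/z = (-11 + 9i)/202

1/z = -0.0545 + 0.0446i


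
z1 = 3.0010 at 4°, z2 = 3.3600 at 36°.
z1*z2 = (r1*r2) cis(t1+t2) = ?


r = 3.0010 * 3.3600 = 10.0834
theta = 4° + 36° = 40° = 40° (mod 360)

10.0834 cis(40°)


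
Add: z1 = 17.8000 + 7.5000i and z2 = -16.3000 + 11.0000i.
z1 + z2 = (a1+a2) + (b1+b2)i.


Real: 17.8 - 16.3 = 1.5
Imag: 7.5 + 11 = 18.5

1.5000 + 18.5000i


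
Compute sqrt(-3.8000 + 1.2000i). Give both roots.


|z| = sqrt(14.44+1.44) = 3.9850
sqrt((|z|+a)/2) = sqrt((3.9850+(-3.8))/2) = sqrt(0.0925) = 0.3041
sqrt((|z|-a)/2) = sqrt((3.9850-(-3.8))/2) = sqrt(3.8925) = 1.9729

±(0.3041 + 1.9729i) i.e. 0.3041 + 1.9729i and -0.3041 - 1.9729i


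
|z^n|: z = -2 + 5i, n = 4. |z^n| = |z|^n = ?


|z| = sqrt(4+25) = sqrt(29) = 5.3852
|z^4| = |z|^4 = (sqrt(29))^4 = 29^2 = 841

|z^4| = 841


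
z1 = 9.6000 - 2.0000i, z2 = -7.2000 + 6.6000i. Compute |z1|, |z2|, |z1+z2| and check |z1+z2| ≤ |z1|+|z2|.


|z1| = sqrt(9.6^2 + (-2)^2) = sqrt(96.16) = 9.8061
|z2| = sqrt((-7.2)^2 + 6.6^2) = sqrt(95.4) = 9.7673
z1+z2 = 2.4000 + 4.6000i
|z1+z2| = sqrt(26.92) = 5.1884
|z1|+|z2| = 9.8061 + 9.7673 = 19.5734

|z1+z2| = 5.1884 ≤ |z1|+|z2| = 19.5734 (verified)


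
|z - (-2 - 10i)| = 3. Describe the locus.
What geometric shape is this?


|z - z0| = r is a circle with center z0 and radius r.
Center = (-2, -10), radius = 3

Circle with center (-2, -10) and radius 3


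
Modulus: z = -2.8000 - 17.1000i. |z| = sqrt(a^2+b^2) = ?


|z| = sqrt((-2.8)^2 + (-17.1)^2) = sqrt(7.84 + 292.41) = sqrt(300.25) = 17.3277

|z| = 17.3277


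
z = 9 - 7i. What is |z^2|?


|z| = sqrt(81+49) = sqrt(130) = 11.4018
|z^2| = |z|^2 = (sqrt(130))^2 = 130

|z^2| = 130


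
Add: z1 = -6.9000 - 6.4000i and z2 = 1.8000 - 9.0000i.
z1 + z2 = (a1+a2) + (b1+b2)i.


Real: -6.9 + 1.8 = -5.1
Imag: -6.4 - 9 = -15.4

-5.1000 - 15.4000i


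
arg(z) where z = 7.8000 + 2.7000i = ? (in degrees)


Re = 7.8, Im = 2.7
arg = atan2(2.7, 7.8) = 19.0935 degrees

arg(z) = 19.0935 degrees


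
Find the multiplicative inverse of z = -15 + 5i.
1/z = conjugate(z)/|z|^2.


|z|^2 = 225+25 = 250
1/z = (-15 - 5i)/250

1/z = -0.0600 - 0.0200i


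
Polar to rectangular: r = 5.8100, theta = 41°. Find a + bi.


a = 5.8100*cos(41°) = 5.8100*0.75471 = 4.3849
b = 5.8100*sin(41°) = 5.8100*0.65606 = 3.8117

4.3849 + 3.8117i


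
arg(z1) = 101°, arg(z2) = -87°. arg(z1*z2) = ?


arg(z1*z2) = 101° - 87° = 14°
Normalized to (-180°, 180°]: 14°

14°


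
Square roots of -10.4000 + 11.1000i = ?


|z| = sqrt(108.16+123.21) = 15.2109
sqrt((|z|+a)/2) = sqrt((15.2109+(-10.4))/2) = sqrt(2.4054) = 1.5509
sqrt((|z|-a)/2) = sqrt((15.2109-(-10.4))/2) = sqrt(12.8054) = 3.5785

±(1.5509 + 3.5785i) i.e. 1.5509 + 3.5785i and -1.5509 - 3.5785i


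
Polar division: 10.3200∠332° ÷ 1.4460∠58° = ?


r = 10.3200 / 1.4460 = 7.1369
theta = 332° - 58° = 274° = 274° (mod 360)

7.1369 cis(274°)


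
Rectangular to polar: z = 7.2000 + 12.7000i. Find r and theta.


r = sqrt(51.84+161.29) = sqrt(213.13) = 14.5990
theta = atan2(12.7, 7.2) = 60.4498 degrees

r = 14.5990, theta = 60.4498 degrees


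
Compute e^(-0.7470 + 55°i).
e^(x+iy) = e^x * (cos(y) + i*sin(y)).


e^-0.7470 = 0.4738
cos(55°) = 0.5736
sin(55°) = 0.8192
Real = 0.4738*0.5736 = 0.2718
Imag = 0.4738*0.8192 = 0.3881

0.2718 + 0.3881i


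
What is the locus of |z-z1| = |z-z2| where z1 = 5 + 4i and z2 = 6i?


Equal distances means the locus is the perpendicular bisector of z1 and z2.
Midpoint = ((5+0)/2, (4+6)/2) = (2.5000, 5.0000)

Perpendicular bisector through (2.5000, 5.0000)


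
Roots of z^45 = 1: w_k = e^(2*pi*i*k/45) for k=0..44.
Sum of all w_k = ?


The sum of all 45th roots of unity is 0.
Geometric series: (1 - w^45)/(1 - w) = (1-1)/(1-w) = 0 since w^45 = 1, w ≠ 1.
Alternatively: coefficient of z^44 in z^45 - 1 is 0.

0


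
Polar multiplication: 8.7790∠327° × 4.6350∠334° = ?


r = 8.7790 * 4.6350 = 40.6907
theta = 327° + 334° = 661° = 301° (mod 360)

40.6907 cis(301°)


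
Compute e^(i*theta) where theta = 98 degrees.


cos(98°) = -0.1392
sin(98°) = 0.9903

e^(i*98°) = -0.1392 + 0.9903i


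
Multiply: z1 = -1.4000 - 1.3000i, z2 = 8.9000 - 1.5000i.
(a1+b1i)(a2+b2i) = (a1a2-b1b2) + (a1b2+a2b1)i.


Real = -1.4*8.9 - (-1.3)*(-1.5) = -12.46 - 1.95 = -14.41
Imag = -1.4*(-1.5) + 8.9*(-1.3) = 2.1 - (11.57) = -9.47

-14.4100 - 9.4700i


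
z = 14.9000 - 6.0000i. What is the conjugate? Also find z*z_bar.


z_bar = 14.9000 + 6.0000i
z*z_bar = 14.9^2 + (-6)^2 = 222.01 + 36 = 258.01

z_bar = 14.9000 + 6.0000i, z*z_bar = 258.01


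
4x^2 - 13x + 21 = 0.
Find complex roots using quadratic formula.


disc = (-13)^2 - 4*4*21 = 169 - 336 = -167
sqrt(|disc|) = sqrt(167) = 12.9228
Real part = 13/(2*4) = 1.6250
Imag part = 12.9228/(2*4) = 1.6154

1.6250 ± 1.6154i


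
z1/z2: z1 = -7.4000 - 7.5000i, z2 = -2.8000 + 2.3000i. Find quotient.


Conjugate of z2 = -2.8000 - 2.3000i
Numerator: (-7.4000 - 7.5000i)(-2.8000 - 2.3000i) = 3.4700 + 38.0200i
Denominator: (-2.8)^2 + 2.3^2 = 13.13
Result = (3.4700 + 38.0200i)/13.13

0.2643 + 2.8957i


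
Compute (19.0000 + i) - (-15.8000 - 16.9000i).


Real: 19 + 15.8 = 34.8
Imag: 1 + 16.9 = 17.9

34.8000 + 17.9000i


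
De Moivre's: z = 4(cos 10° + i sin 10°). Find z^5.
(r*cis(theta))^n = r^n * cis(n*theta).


r^5 = 4^5 = 1024
n*theta = 5*10° = 50° = 50° (mod 360)
a = 1024*cos(50°) = 658.2145
b = 1024*sin(50°) = 784.4295

1024 cis(50°) = 658.2145 + 784.4295i


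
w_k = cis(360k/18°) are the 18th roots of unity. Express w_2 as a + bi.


Angle = 360*2/18 = 40°
a = cos(40°) = 0.7660
b = sin(40°) = 0.6428

0.7660 + 0.6428i


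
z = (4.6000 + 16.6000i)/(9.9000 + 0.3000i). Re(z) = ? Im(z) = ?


Multiply by conjugate: (4.6000 + 16.6000i)(9.9000 - 0.3000i) / (9.9^2 + 0.3^2)
Numerator real = 4.6*9.9 + 16.6*0.3 = 50.52
Numerator imag = 16.6*9.9 - 4.6*0.3 = 162.96
Denominator = 98.1
Re(z) = 50.52/98.1 = 0.5150
Im(z) = 162.96/98.1 = 1.6612

Re(z) = 0.5150, Im(z) = 1.6612


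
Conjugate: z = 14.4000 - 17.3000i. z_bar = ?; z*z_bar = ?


z_bar = 14.4000 + 17.3000i
z*z_bar = 14.4^2 + (-17.3)^2 = 207.36 + 299.29 = 506.65

z_bar = 14.4000 + 17.3000i, z*z_bar = 506.65


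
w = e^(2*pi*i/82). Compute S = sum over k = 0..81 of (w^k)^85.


The roots are w_k = w^k with w = e^(2*pi*i/82), and (w^k)^85 = (w^85)^k.
So S = 1 + u + u^2 + ... + u^(81) with u = w^85.
85 = 1*82 + 3, so 85 is not a multiple of 82: u = (w^82)^1 * w^3 = w^3 ≠ 1 (w is a primitive 82th root), while u^82 = (w^82)^85 = 1.
Geometric series: S = (1 - u^82)/(1 - u) = (1 - 1)/(1 - u) = 0

S = 0


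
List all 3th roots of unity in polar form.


The 3th roots of unity are cis(360k/3°) for k=0..2
Angle step = 360/3 = 120°
Primitive root: cis(120°)
Primitive root = -0.5000 + 0.8660i

3 roots at angles: 0°, 120°, 240°


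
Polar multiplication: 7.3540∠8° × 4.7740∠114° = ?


r = 7.3540 * 4.7740 = 35.1080
theta = 8° + 114° = 122° = 122° (mod 360)

35.1080 cis(122°)


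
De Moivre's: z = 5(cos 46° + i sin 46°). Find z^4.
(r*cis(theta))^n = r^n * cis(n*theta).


r^4 = 5^4 = 625
n*theta = 4*46° = 184° = 184° (mod 360)
a = 625*cos(184°) = -623.4775
b = 625*sin(184°) = -43.5978

625 cis(184°) = -623.4775 - 43.5978i


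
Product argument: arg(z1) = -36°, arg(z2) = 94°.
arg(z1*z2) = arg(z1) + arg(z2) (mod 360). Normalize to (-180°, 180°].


arg(z1*z2) = -36° + 94° = 58°
Normalized to (-180°, 180°]: 58°

58°


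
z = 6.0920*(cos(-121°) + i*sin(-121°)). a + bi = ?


a = 6.0920*cos(-121°) = 6.0920*(-0.51504) = -3.1376
b = 6.0920*sin(-121°) = 6.0920*(-0.85717) = -5.2219

-3.1376 - 5.2219i


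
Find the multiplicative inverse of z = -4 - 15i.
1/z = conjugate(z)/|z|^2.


|z|^2 = 16+225 = 241
1/z = (-4 + 15i)/241

1/z = -0.0166 + 0.0622i


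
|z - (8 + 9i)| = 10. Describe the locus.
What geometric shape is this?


|z - z0| = r is a circle with center z0 and radius r.
Center = (8, 9), radius = 10

Circle with center (8, 9) and radius 10


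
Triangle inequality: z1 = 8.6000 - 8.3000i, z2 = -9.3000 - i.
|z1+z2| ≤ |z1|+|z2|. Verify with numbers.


|z1| = sqrt(8.6^2 + (-8.3)^2) = sqrt(142.85) = 11.9520
|z2| = sqrt((-9.3)^2 + (-1)^2) = sqrt(87.49) = 9.3536
z1+z2 = -0.7000 - 9.3000i
|z1+z2| = sqrt(86.98) = 9.3263
|z1|+|z2| = 11.9520 + 9.3536 = 21.3056

|z1+z2| = 9.3263 ≤ |z1|+|z2| = 21.3056 (verified)


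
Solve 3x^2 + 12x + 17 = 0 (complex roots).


disc = 12^2 - 4*3*17 = 144 - 204 = -60
sqrt(|disc|) = sqrt(60) = 7.7460
Real part = -12/(2*3) = -2.0000
Imag part = 7.7460/(2*3) = 1.2910

-2.0000 ± 1.2910i


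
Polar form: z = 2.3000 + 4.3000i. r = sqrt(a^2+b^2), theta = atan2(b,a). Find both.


r = sqrt(5.29+18.49) = sqrt(23.78) = 4.8765
theta = atan2(4.3, 2.3) = 61.8584 degrees

r = 4.8765, theta = 61.8584 degrees


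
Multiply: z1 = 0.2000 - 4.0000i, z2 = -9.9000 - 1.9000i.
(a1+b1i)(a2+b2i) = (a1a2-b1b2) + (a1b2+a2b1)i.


Real = 0.2*(-9.9) - (-4)*(-1.9) = -1.98 - 7.6 = -9.58
Imag = 0.2*(-1.9) - (9.9)*(-4) = -0.38 + 39.6 = 39.22

-9.5800 + 39.2200i


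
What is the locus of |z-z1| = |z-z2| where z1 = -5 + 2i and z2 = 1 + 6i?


Equal distances means the locus is the perpendicular bisector of z1 and z2.
Midpoint = ((-5+1)/2, (2+6)/2) = (-2.0000, 4.0000)

Perpendicular bisector through (-2.0000, 4.0000)


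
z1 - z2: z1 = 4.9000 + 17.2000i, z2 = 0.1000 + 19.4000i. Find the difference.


Real: 4.9 - 0.1 = 4.8
Imag: 17.2 - 19.4 = -2.2

4.8000 - 2.2000i


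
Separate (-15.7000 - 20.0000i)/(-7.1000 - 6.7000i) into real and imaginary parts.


Multiply by conjugate: (-15.7000 - 20.0000i)(-7.1000 + 6.7000i) / ((-7.1)^2 + (-6.7)^2)
Numerator real = -15.7*(-7.1) - (20)*(-6.7) = 245.47
Numerator imag = -20*(-7.1) - (-15.7)*(-6.7) = 36.81
Denominator = 95.3
Re(z) = 245.47/95.3 = 2.5758
Im(z) = 36.81/95.3 = 0.3863

Re(z) = 2.5758, Im(z) = 0.3863


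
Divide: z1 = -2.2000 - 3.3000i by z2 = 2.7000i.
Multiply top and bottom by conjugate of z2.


Conjugate of z2 = -2.7000i
Numerator: (-2.2000 - 3.3000i)(-2.7000i) = -8.9100 + 5.9400i
Denominator: 0^2 + 2.7^2 = 7.29
Result = (-8.9100 + 5.9400i)/7.29

-1.2222 + 0.8148i


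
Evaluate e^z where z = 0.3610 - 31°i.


e^0.3610 = 1.43476
cos(-31°) = 0.85717
sin(-31°) = -0.51504
Real = 1.43476*0.85717 = 1.2298
Imag = 1.43476*(-0.51504) = -0.7390

1.2298 - 0.7390i


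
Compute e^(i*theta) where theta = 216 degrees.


cos(216°) = -0.8090
sin(216°) = -0.5878

e^(i*216°) = -0.8090 - 0.5878i


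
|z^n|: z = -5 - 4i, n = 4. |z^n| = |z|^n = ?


|z| = sqrt(25+16) = sqrt(41) = 6.4031
|z^4| = |z|^4 = (sqrt(41))^4 = 41^2 = 1681

|z^4| = 1681


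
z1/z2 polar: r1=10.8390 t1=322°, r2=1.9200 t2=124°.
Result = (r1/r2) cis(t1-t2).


r = 10.8390 / 1.9200 = 5.6453
theta = 322° - 124° = 198° = 198° (mod 360)

5.6453 cis(198°)


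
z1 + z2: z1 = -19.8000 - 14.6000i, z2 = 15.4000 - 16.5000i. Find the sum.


Real: -19.8 + 15.4 = -4.4
Imag: -14.6 - 16.5 = -31.1

-4.4000 - 31.1000i


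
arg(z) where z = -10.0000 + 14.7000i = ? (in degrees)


Re = -10, Im = 14.7
arg = atan2(14.7, -10) = 124.2264 degrees

arg(z) = 124.2264 degrees


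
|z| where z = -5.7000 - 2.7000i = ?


|z| = sqrt((-5.7)^2 + (-2.7)^2) = sqrt(32.49 + 7.29) = sqrt(39.78) = 6.3071

|z| = 6.3071


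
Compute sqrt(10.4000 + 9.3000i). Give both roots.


|z| = sqrt(108.16+86.49) = 13.9517
sqrt((|z|+a)/2) = sqrt((13.9517+10.4)/2) = sqrt(12.1759) = 3.4894
sqrt((|z|-a)/2) = sqrt((13.9517-10.4)/2) = sqrt(1.7759) = 1.3326

±(3.4894 + 1.3326i) i.e. 3.4894 + 1.3326i and -3.4894 - 1.3326i


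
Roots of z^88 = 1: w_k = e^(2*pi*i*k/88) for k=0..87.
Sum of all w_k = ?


The sum of all 88th roots of unity is 0.
Geometric series: (1 - w^88)/(1 - w) = (1-1)/(1-w) = 0 since w^88 = 1, w ≠ 1.
Alternatively: coefficient of z^87 in z^88 - 1 is 0.

0


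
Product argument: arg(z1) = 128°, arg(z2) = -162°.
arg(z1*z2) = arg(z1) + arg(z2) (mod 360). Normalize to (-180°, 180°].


arg(z1*z2) = 128° - 162° = -34°
Normalized to (-180°, 180°]: -34°

-34°


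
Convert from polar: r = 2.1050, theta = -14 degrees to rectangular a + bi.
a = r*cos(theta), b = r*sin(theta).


a = 2.1050*cos(-14°) = 2.1050*0.9703 = 2.0425
b = 2.1050*sin(-14°) = 2.1050*(-0.2419) = -0.5092

2.0425 - 0.5092i


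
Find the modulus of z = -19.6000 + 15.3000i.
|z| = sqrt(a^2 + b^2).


|z| = sqrt((-19.6)^2 + 15.3^2) = sqrt(384.16 + 234.09) = sqrt(618.25) = 24.8646

|z| = 24.8646


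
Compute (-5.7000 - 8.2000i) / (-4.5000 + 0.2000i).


Conjugate of z2 = -4.5000 - 0.2000i
Numerator: (-5.7000 - 8.2000i)(-4.5000 - 0.2000i) = 24.0100 + 38.0400i
Denominator: (-4.5)^2 + 0.2^2 = 20.29
Result = (24.0100 + 38.0400i)/20.29

1.1833 + 1.8748i


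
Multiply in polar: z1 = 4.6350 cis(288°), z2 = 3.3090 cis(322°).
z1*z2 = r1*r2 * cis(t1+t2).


r = 4.6350 * 3.3090 = 15.3372
theta = 288° + 322° = 610° = 250° (mod 360)

15.3372 cis(250°)


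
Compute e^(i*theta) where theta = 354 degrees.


cos(354°) = 0.9945
sin(354°) = -0.1045

e^(i*354°) = 0.9945 - 0.1045i


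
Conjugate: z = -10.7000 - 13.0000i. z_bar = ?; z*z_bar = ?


z_bar = -10.7000 + 13.0000i
z*z_bar = (-10.7)^2 + (-13)^2 = 114.49 + 169 = 283.49

z_bar = -10.7000 + 13.0000i, z*z_bar = 283.49


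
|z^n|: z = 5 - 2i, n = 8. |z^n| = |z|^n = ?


|z| = sqrt(25+4) = sqrt(29) = 5.3852
|z^8| = |z|^8 = (sqrt(29))^8 = 29^4 = 707281

|z^8| = 707281


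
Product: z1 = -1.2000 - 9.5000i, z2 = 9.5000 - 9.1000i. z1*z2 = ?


Real = -1.2*9.5 - (-9.5)*(-9.1) = -11.4 - 86.45 = -97.85
Imag = -1.2*(-9.1) + 9.5*(-9.5) = 10.92 - (90.25) = -79.33

-97.8500 - 79.3300i


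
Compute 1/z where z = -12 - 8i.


|z|^2 = 144+64 = 208
1/z = (-12 + 8i)/208

1/z = -0.0577 + 0.0385i


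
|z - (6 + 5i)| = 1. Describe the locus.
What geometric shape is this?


|z - z0| = r is a circle with center z0 and radius r.
Center = (6, 5), radius = 1

Circle with center (6, 5) and radius 1


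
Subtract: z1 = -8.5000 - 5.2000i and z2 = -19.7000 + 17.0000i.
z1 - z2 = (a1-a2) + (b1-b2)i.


Real: -8.5 + 19.7 = 11.2
Imag: -5.2 - 17 = -22.2

11.2000 - 22.2000i


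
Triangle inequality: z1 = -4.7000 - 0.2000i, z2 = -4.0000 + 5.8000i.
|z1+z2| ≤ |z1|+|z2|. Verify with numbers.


|z1| = sqrt((-4.7)^2 + (-0.2)^2) = sqrt(22.13) = 4.7043
|z2| = sqrt((-4)^2 + 5.8^2) = sqrt(49.64) = 7.0456
z1+z2 = -8.7000 + 5.6000i
|z1+z2| = sqrt(107.05) = 10.3465
|z1|+|z2| = 4.7043 + 7.0456 = 11.7499

|z1+z2| = 10.3465 ≤ |z1|+|z2| = 11.7499 (verified)


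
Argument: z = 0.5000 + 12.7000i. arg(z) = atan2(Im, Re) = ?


Re = 0.5, Im = 12.7
arg = atan2(12.7, 0.5) = 87.7454 degrees

arg(z) = 87.7454 degrees


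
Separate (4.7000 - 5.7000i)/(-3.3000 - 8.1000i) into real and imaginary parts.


Multiply by conjugate: (4.7000 - 5.7000i)(-3.3000 + 8.1000i) / ((-3.3)^2 + (-8.1)^2)
Numerator real = 4.7*(-3.3) - (5.7)*(-8.1) = 30.66
Numerator imag = -5.7*(-3.3) - 4.7*(-8.1) = 56.88
Denominator = 76.5
Re(z) = 30.66/76.5 = 0.4008
Im(z) = 56.88/76.5 = 0.7435

Re(z) = 0.4008, Im(z) = 0.7435


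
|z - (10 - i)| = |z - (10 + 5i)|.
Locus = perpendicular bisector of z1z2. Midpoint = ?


Equal distances means the locus is the perpendicular bisector of z1 and z2.
Midpoint = ((10+10)/2, (-1+5)/2) = (10.0000, 2.0000)

Perpendicular bisector through (10.0000, 2.0000)


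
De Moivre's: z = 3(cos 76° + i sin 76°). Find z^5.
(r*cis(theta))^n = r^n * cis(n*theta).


r^5 = 3^5 = 243
n*theta = 5*76° = 380° = 20° (mod 360)
a = 243*cos(20°) = 228.3453
b = 243*sin(20°) = 83.1109

243 cis(20°) = 228.3453 + 83.1109i


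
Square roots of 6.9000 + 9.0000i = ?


|z| = sqrt(47.61+81) = 11.3406
sqrt((|z|+a)/2) = sqrt((11.3406+6.9)/2) = sqrt(9.1203) = 3.0200
sqrt((|z|-a)/2) = sqrt((11.3406-6.9)/2) = sqrt(2.2203) = 1.4901

±(3.0200 + 1.4901i) i.e. 3.0200 + 1.4901i and -3.0200 - 1.4901i


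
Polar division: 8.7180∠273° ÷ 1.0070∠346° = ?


r = 8.7180 / 1.0070 = 8.6574
theta = 273° - 346° = -73° = 287° (mod 360)

8.6574 cis(287°)


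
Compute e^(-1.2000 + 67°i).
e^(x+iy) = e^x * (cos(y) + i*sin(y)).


e^-1.2000 = 0.3012
cos(67°) = 0.3907
sin(67°) = 0.9205
Real = 0.3012*0.3907 = 0.1177
Imag = 0.3012*0.9205 = 0.2773

0.1177 + 0.2773i


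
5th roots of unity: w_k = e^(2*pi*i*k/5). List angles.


The 5th roots of unity are cis(360k/5°) for k=0..4
Angle step = 360/5 = 72°
Primitive root: cis(72°)
Primitive root = 0.3090 + 0.9511i

5 roots at angles: 0°, 72°, 144°, 216°, 288°


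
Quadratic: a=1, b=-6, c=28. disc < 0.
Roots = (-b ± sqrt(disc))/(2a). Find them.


disc = (-6)^2 - 4*1*28 = 36 - 112 = -76
sqrt(|disc|) = sqrt(76) = 8.7178
Real part = 6/(2*1) = 3.0000
Imag part = 8.7178/(2*1) = 4.3589

3.0000 ± 4.3589i


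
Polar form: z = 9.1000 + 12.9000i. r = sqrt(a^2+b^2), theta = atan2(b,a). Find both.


r = sqrt(82.81+166.41) = sqrt(249.22) = 15.7867
theta = atan2(12.9, 9.1) = 54.7998 degrees

r = 15.7867, theta = 54.7998 degrees


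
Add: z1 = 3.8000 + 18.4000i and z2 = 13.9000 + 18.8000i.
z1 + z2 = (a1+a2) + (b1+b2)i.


Real: 3.8 + 13.9 = 17.7
Imag: 18.4 + 18.8 = 37.2

17.7000 + 37.2000i


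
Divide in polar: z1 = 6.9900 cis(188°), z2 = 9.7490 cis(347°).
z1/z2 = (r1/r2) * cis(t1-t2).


r = 6.9900 / 9.7490 = 0.7170
theta = 188° - 347° = -159° = 201° (mod 360)

0.7170 cis(201°)
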